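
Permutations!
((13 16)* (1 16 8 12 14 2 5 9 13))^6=((1 16)(2 5 9 13 8 12 14))^6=(16)(2 14 12 8 13 9 5)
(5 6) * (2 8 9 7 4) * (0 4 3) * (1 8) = [4, 8, 1, 0, 2, 6, 5, 3, 9, 7] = (0 4 2 1 8 9 7 3)(5 6)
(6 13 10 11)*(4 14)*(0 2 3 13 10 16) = [2, 1, 3, 13, 14, 5, 10, 7, 8, 9, 11, 6, 12, 16, 4, 15, 0] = (0 2 3 13 16)(4 14)(6 10 11)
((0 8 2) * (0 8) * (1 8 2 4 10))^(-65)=((1 8 4 10))^(-65)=(1 10 4 8)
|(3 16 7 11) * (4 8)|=|(3 16 7 11)(4 8)|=4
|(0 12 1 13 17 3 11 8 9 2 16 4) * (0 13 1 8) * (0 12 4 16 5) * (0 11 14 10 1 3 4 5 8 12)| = 12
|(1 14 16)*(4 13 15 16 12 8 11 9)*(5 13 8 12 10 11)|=11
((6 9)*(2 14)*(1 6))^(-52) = ((1 6 9)(2 14))^(-52) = (14)(1 9 6)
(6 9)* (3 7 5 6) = (3 7 5 6 9) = [0, 1, 2, 7, 4, 6, 9, 5, 8, 3]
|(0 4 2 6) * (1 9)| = 4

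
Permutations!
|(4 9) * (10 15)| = 2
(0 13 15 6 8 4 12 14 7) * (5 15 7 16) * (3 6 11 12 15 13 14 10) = [14, 1, 2, 6, 15, 13, 8, 0, 4, 9, 3, 12, 10, 7, 16, 11, 5] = (0 14 16 5 13 7)(3 6 8 4 15 11 12 10)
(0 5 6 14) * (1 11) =(0 5 6 14)(1 11) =[5, 11, 2, 3, 4, 6, 14, 7, 8, 9, 10, 1, 12, 13, 0]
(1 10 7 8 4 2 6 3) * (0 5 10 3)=[5, 3, 6, 1, 2, 10, 0, 8, 4, 9, 7]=(0 5 10 7 8 4 2 6)(1 3)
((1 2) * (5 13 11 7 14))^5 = ((1 2)(5 13 11 7 14))^5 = (14)(1 2)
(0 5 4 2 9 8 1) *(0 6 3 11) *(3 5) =(0 3 11)(1 6 5 4 2 9 8) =[3, 6, 9, 11, 2, 4, 5, 7, 1, 8, 10, 0]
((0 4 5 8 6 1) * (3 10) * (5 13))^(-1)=(0 1 6 8 5 13 4)(3 10)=((0 4 13 5 8 6 1)(3 10))^(-1)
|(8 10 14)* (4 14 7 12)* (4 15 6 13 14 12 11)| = |(4 12 15 6 13 14 8 10 7 11)| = 10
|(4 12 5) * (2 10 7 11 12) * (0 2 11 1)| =20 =|(0 2 10 7 1)(4 11 12 5)|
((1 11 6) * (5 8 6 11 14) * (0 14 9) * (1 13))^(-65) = (0 9 1 13 6 8 5 14)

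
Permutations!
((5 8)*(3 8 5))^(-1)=(3 8)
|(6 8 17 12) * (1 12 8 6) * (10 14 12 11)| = |(1 11 10 14 12)(8 17)| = 10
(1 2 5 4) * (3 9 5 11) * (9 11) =(1 2 9 5 4)(3 11) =[0, 2, 9, 11, 1, 4, 6, 7, 8, 5, 10, 3]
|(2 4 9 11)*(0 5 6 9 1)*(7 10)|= 8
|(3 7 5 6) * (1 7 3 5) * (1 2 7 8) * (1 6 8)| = 6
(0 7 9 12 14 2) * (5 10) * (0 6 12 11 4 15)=(0 7 9 11 4 15)(2 6 12 14)(5 10)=[7, 1, 6, 3, 15, 10, 12, 9, 8, 11, 5, 4, 14, 13, 2, 0]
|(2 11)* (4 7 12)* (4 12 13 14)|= |(2 11)(4 7 13 14)|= 4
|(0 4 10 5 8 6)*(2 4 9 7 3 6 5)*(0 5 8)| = |(0 9 7 3 6 5)(2 4 10)| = 6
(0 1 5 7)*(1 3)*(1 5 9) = (0 3 5 7)(1 9) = [3, 9, 2, 5, 4, 7, 6, 0, 8, 1]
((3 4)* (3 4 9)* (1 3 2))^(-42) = (1 9)(2 3) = ((1 3 9 2))^(-42)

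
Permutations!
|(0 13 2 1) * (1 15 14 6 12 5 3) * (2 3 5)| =20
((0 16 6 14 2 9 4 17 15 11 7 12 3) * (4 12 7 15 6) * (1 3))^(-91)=((0 16 4 17 6 14 2 9 12 1 3)(11 15))^(-91)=(0 12 14 4 3 9 6 16 1 2 17)(11 15)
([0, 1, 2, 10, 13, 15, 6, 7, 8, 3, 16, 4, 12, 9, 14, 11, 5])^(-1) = [0, 1, 2, 9, 11, 16, 6, 7, 8, 13, 3, 15, 12, 4, 14, 5, 10]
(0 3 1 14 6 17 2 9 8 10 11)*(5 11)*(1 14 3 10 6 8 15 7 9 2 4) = (0 10 5 11)(1 3 14 8 6 17 4)(7 9 15) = [10, 3, 2, 14, 1, 11, 17, 9, 6, 15, 5, 0, 12, 13, 8, 7, 16, 4]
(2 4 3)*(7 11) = (2 4 3)(7 11) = [0, 1, 4, 2, 3, 5, 6, 11, 8, 9, 10, 7]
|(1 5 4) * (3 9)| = 6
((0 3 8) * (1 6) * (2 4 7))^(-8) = (0 3 8)(2 4 7)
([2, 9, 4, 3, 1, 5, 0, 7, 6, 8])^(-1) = (0 6 8 9 1 4 2)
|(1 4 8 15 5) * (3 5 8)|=|(1 4 3 5)(8 15)|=4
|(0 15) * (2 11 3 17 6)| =10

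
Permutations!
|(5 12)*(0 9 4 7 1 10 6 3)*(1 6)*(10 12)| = |(0 9 4 7 6 3)(1 12 5 10)| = 12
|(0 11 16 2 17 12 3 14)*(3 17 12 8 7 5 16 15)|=|(0 11 15 3 14)(2 12 17 8 7 5 16)|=35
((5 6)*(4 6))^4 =(4 6 5)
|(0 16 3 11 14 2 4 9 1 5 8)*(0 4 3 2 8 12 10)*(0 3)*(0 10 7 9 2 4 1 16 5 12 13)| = |(0 5 13)(1 12 7 9 16 4 2 10 3 11 14 8)| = 12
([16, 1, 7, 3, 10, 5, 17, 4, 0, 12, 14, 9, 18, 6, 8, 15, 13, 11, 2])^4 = [17, 1, 14, 3, 0, 5, 12, 8, 6, 7, 16, 2, 4, 9, 13, 15, 11, 18, 10]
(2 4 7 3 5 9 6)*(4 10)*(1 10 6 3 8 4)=(1 10)(2 6)(3 5 9)(4 7 8)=[0, 10, 6, 5, 7, 9, 2, 8, 4, 3, 1]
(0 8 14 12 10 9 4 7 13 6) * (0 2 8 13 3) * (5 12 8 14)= (0 13 6 2 14 8 5 12 10 9 4 7 3)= [13, 1, 14, 0, 7, 12, 2, 3, 5, 4, 9, 11, 10, 6, 8]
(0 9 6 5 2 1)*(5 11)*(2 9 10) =(0 10 2 1)(5 9 6 11) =[10, 0, 1, 3, 4, 9, 11, 7, 8, 6, 2, 5]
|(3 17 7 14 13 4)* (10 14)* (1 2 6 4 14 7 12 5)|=|(1 2 6 4 3 17 12 5)(7 10)(13 14)|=8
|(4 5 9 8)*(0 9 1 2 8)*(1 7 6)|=14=|(0 9)(1 2 8 4 5 7 6)|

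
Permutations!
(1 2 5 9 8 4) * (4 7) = [0, 2, 5, 3, 1, 9, 6, 4, 7, 8] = (1 2 5 9 8 7 4)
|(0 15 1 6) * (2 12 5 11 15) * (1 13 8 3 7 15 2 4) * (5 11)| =60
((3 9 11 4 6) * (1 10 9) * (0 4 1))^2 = ((0 4 6 3)(1 10 9 11))^2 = (0 6)(1 9)(3 4)(10 11)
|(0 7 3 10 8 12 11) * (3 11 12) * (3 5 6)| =15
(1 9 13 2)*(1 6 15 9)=[0, 1, 6, 3, 4, 5, 15, 7, 8, 13, 10, 11, 12, 2, 14, 9]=(2 6 15 9 13)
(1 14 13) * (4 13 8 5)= [0, 14, 2, 3, 13, 4, 6, 7, 5, 9, 10, 11, 12, 1, 8]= (1 14 8 5 4 13)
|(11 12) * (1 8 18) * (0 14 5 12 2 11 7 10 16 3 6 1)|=|(0 14 5 12 7 10 16 3 6 1 8 18)(2 11)|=12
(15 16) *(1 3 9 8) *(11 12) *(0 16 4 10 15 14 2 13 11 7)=[16, 3, 13, 9, 10, 5, 6, 0, 1, 8, 15, 12, 7, 11, 2, 4, 14]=(0 16 14 2 13 11 12 7)(1 3 9 8)(4 10 15)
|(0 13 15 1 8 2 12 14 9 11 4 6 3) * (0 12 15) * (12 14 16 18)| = 12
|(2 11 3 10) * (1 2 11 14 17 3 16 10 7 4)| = 21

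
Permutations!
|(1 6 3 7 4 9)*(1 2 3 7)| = 7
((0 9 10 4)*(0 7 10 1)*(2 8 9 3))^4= ((0 3 2 8 9 1)(4 7 10))^4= (0 9 2)(1 8 3)(4 7 10)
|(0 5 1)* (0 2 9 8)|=6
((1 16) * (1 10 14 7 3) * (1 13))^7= ((1 16 10 14 7 3 13))^7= (16)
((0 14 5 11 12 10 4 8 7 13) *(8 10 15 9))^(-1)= ((0 14 5 11 12 15 9 8 7 13)(4 10))^(-1)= (0 13 7 8 9 15 12 11 5 14)(4 10)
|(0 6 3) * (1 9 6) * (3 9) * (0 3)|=2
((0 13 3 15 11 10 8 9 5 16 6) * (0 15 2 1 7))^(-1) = (0 7 1 2 3 13)(5 9 8 10 11 15 6 16)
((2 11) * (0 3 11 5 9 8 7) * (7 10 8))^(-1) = ((0 3 11 2 5 9 7)(8 10))^(-1) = (0 7 9 5 2 11 3)(8 10)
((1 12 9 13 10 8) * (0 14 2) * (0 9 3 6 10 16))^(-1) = (0 16 13 9 2 14)(1 8 10 6 3 12)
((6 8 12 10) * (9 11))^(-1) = ((6 8 12 10)(9 11))^(-1) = (6 10 12 8)(9 11)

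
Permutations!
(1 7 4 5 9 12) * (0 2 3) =(0 2 3)(1 7 4 5 9 12) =[2, 7, 3, 0, 5, 9, 6, 4, 8, 12, 10, 11, 1]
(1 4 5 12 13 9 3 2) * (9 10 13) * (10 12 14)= (1 4 5 14 10 13 12 9 3 2)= [0, 4, 1, 2, 5, 14, 6, 7, 8, 3, 13, 11, 9, 12, 10]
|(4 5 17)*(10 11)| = |(4 5 17)(10 11)| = 6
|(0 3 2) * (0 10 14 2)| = 6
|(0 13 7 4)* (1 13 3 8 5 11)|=9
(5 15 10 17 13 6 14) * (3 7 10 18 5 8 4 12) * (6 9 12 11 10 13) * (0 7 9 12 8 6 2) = [7, 1, 0, 9, 11, 15, 14, 13, 4, 8, 17, 10, 3, 12, 6, 18, 16, 2, 5] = (0 7 13 12 3 9 8 4 11 10 17 2)(5 15 18)(6 14)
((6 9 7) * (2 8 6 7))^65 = ((2 8 6 9))^65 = (2 8 6 9)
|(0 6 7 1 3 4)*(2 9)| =|(0 6 7 1 3 4)(2 9)| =6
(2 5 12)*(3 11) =(2 5 12)(3 11) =[0, 1, 5, 11, 4, 12, 6, 7, 8, 9, 10, 3, 2]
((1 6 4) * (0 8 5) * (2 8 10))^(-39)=((0 10 2 8 5)(1 6 4))^(-39)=(0 10 2 8 5)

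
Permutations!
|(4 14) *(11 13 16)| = 6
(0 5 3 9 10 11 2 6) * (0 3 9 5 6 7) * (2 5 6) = (0 2 7)(3 6)(5 9 10 11) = [2, 1, 7, 6, 4, 9, 3, 0, 8, 10, 11, 5]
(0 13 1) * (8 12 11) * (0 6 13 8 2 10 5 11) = (0 8 12)(1 6 13)(2 10 5 11) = [8, 6, 10, 3, 4, 11, 13, 7, 12, 9, 5, 2, 0, 1]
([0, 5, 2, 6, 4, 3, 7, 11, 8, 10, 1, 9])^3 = [0, 6, 2, 11, 4, 7, 9, 10, 8, 5, 3, 1]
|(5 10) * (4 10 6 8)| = 5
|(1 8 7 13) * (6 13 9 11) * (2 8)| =|(1 2 8 7 9 11 6 13)| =8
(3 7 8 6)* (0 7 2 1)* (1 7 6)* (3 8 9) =(0 6 8 1)(2 7 9 3) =[6, 0, 7, 2, 4, 5, 8, 9, 1, 3]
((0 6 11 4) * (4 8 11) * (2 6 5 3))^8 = ((0 5 3 2 6 4)(8 11))^8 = (11)(0 3 6)(2 4 5)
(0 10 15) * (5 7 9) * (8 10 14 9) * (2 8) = (0 14 9 5 7 2 8 10 15) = [14, 1, 8, 3, 4, 7, 6, 2, 10, 5, 15, 11, 12, 13, 9, 0]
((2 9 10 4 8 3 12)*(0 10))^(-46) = (0 4 3 2)(8 12 9 10)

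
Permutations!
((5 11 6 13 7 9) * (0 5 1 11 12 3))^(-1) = (0 3 12 5)(1 9 7 13 6 11)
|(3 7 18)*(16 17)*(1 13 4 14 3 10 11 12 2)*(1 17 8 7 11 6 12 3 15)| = 90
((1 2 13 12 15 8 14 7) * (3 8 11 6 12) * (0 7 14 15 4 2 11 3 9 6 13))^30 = ((0 7 1 11 13 9 6 12 4 2)(3 8 15))^30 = (15)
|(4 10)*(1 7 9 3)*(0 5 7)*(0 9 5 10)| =6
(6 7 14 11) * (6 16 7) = (7 14 11 16) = [0, 1, 2, 3, 4, 5, 6, 14, 8, 9, 10, 16, 12, 13, 11, 15, 7]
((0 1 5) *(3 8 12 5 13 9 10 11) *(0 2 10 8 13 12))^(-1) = ((0 1 12 5 2 10 11 3 13 9 8))^(-1) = (0 8 9 13 3 11 10 2 5 12 1)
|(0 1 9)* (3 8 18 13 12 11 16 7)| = 24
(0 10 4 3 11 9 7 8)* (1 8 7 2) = (0 10 4 3 11 9 2 1 8) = [10, 8, 1, 11, 3, 5, 6, 7, 0, 2, 4, 9]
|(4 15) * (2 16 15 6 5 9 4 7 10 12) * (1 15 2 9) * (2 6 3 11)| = |(1 15 7 10 12 9 4 3 11 2 16 6 5)| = 13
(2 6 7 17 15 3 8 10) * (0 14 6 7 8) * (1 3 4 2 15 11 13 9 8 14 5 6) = (0 5 6 14 1 3)(2 7 17 11 13 9 8 10 15 4) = [5, 3, 7, 0, 2, 6, 14, 17, 10, 8, 15, 13, 12, 9, 1, 4, 16, 11]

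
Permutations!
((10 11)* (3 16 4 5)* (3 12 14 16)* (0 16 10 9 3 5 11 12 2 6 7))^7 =(0 2 9 16 6 3 4 7 5 11)(10 12 14)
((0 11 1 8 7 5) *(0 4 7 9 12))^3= ((0 11 1 8 9 12)(4 7 5))^3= (0 8)(1 12)(9 11)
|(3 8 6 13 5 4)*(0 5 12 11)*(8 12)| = 6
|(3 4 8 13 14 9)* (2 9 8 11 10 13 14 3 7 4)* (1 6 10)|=|(1 6 10 13 3 2 9 7 4 11)(8 14)|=10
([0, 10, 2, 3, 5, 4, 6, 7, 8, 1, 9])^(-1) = (1 9 10)(4 5)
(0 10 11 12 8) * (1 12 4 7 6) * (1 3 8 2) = (0 10 11 4 7 6 3 8)(1 12 2) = [10, 12, 1, 8, 7, 5, 3, 6, 0, 9, 11, 4, 2]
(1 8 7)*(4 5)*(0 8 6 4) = (0 8 7 1 6 4 5) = [8, 6, 2, 3, 5, 0, 4, 1, 7]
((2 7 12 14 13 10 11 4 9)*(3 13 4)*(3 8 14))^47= ((2 7 12 3 13 10 11 8 14 4 9))^47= (2 3 11 4 7 13 8 9 12 10 14)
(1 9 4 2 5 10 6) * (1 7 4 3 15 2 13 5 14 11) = (1 9 3 15 2 14 11)(4 13 5 10 6 7) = [0, 9, 14, 15, 13, 10, 7, 4, 8, 3, 6, 1, 12, 5, 11, 2]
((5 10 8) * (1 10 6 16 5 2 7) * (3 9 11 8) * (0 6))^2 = (0 16)(1 3 11 2)(5 6)(7 10 9 8)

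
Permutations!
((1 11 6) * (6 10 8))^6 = ((1 11 10 8 6))^6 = (1 11 10 8 6)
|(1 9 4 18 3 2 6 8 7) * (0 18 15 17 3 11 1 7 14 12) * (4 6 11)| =14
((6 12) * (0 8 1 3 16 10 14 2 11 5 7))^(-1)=((0 8 1 3 16 10 14 2 11 5 7)(6 12))^(-1)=(0 7 5 11 2 14 10 16 3 1 8)(6 12)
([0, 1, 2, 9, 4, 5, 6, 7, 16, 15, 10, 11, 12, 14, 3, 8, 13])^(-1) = (3 14 13 16 8 15 9)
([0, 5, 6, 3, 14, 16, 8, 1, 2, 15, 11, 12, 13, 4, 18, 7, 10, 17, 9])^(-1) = (1 7 15 9 18 14 4 13 12 11 10 16 5)(2 8 6)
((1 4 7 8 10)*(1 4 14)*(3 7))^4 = (14)(3 4 10 8 7)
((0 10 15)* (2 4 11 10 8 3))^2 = ((0 8 3 2 4 11 10 15))^2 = (0 3 4 10)(2 11 15 8)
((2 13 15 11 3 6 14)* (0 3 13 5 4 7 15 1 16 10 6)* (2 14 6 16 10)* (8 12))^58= (1 11 7 5 16)(2 10 13 15 4)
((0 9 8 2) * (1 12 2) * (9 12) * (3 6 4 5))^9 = ((0 12 2)(1 9 8)(3 6 4 5))^9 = (12)(3 6 4 5)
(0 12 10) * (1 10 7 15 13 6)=(0 12 7 15 13 6 1 10)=[12, 10, 2, 3, 4, 5, 1, 15, 8, 9, 0, 11, 7, 6, 14, 13]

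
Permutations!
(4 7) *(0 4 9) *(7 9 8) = (0 4 9)(7 8) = [4, 1, 2, 3, 9, 5, 6, 8, 7, 0]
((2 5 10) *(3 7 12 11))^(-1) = (2 10 5)(3 11 12 7)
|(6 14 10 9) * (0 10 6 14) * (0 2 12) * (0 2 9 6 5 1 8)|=8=|(0 10 6 9 14 5 1 8)(2 12)|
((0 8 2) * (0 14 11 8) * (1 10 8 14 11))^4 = ((1 10 8 2 11 14))^4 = (1 11 8)(2 10 14)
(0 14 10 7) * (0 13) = [14, 1, 2, 3, 4, 5, 6, 13, 8, 9, 7, 11, 12, 0, 10] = (0 14 10 7 13)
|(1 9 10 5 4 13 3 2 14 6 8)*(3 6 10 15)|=12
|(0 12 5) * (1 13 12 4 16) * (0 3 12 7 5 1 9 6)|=30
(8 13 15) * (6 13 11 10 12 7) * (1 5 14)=(1 5 14)(6 13 15 8 11 10 12 7)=[0, 5, 2, 3, 4, 14, 13, 6, 11, 9, 12, 10, 7, 15, 1, 8]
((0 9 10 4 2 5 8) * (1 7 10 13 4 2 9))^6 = ((0 1 7 10 2 5 8)(4 9 13))^6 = (13)(0 8 5 2 10 7 1)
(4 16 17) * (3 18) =[0, 1, 2, 18, 16, 5, 6, 7, 8, 9, 10, 11, 12, 13, 14, 15, 17, 4, 3] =(3 18)(4 16 17)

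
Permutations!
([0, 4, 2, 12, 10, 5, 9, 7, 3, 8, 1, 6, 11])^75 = [0, 1, 2, 6, 4, 5, 3, 7, 11, 12, 10, 8, 9]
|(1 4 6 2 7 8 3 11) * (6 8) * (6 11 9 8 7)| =12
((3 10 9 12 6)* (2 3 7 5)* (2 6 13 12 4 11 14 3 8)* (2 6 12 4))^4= (2 5 11 9 7 4 10 6 13 3 8 12 14)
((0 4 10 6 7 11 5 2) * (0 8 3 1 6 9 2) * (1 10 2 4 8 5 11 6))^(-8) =(11)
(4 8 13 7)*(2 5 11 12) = [0, 1, 5, 3, 8, 11, 6, 4, 13, 9, 10, 12, 2, 7] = (2 5 11 12)(4 8 13 7)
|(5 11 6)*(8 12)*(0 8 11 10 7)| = 8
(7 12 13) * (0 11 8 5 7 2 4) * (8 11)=(0 8 5 7 12 13 2 4)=[8, 1, 4, 3, 0, 7, 6, 12, 5, 9, 10, 11, 13, 2]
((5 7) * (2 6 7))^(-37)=(2 5 7 6)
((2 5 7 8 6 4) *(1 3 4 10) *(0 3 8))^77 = ((0 3 4 2 5 7)(1 8 6 10))^77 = (0 7 5 2 4 3)(1 8 6 10)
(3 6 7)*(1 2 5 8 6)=[0, 2, 5, 1, 4, 8, 7, 3, 6]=(1 2 5 8 6 7 3)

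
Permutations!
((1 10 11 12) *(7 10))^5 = ((1 7 10 11 12))^5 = (12)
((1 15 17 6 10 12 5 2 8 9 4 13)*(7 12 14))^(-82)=(1 17 10 7 5 8 4)(2 9 13 15 6 14 12)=((1 15 17 6 10 14 7 12 5 2 8 9 4 13))^(-82)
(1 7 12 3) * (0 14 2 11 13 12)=(0 14 2 11 13 12 3 1 7)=[14, 7, 11, 1, 4, 5, 6, 0, 8, 9, 10, 13, 3, 12, 2]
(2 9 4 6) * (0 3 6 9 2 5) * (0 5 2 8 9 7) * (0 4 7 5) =[3, 1, 8, 6, 5, 0, 2, 4, 9, 7] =(0 3 6 2 8 9 7 4 5)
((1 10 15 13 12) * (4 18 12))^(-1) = (1 12 18 4 13 15 10)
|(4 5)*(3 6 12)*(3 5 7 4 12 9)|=6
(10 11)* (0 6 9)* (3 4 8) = [6, 1, 2, 4, 8, 5, 9, 7, 3, 0, 11, 10] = (0 6 9)(3 4 8)(10 11)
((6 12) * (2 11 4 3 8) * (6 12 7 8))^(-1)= ((12)(2 11 4 3 6 7 8))^(-1)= (12)(2 8 7 6 3 4 11)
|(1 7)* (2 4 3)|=6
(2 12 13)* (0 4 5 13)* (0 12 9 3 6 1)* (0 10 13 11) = (0 4 5 11)(1 10 13 2 9 3 6) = [4, 10, 9, 6, 5, 11, 1, 7, 8, 3, 13, 0, 12, 2]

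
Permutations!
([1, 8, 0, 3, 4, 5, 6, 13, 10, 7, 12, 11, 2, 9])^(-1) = (0 2 12 10 8 1)(7 9 13)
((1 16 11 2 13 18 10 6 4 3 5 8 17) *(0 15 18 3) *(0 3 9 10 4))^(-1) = (0 6 10 9 13 2 11 16 1 17 8 5 3 4 18 15)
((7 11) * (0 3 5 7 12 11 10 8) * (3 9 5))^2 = (12)(0 5 10)(7 8 9)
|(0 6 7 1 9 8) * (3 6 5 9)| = 4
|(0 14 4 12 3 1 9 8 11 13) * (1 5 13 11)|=|(0 14 4 12 3 5 13)(1 9 8)|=21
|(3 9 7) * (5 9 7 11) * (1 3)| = |(1 3 7)(5 9 11)| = 3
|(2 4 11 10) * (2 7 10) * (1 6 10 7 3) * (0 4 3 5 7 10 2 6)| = |(0 4 11 6 2 3 1)(5 7 10)| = 21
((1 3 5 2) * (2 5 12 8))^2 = ((1 3 12 8 2))^2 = (1 12 2 3 8)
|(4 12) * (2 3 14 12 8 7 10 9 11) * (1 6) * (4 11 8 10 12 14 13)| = 10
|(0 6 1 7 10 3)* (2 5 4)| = 6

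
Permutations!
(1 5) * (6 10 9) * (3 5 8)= (1 8 3 5)(6 10 9)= [0, 8, 2, 5, 4, 1, 10, 7, 3, 6, 9]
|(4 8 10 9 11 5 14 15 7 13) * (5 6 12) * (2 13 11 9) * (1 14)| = 40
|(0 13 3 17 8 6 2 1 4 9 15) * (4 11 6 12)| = |(0 13 3 17 8 12 4 9 15)(1 11 6 2)| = 36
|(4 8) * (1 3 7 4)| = 5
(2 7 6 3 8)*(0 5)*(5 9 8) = (0 9 8 2 7 6 3 5) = [9, 1, 7, 5, 4, 0, 3, 6, 2, 8]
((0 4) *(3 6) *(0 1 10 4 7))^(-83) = (0 7)(1 10 4)(3 6)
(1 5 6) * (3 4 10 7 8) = (1 5 6)(3 4 10 7 8) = [0, 5, 2, 4, 10, 6, 1, 8, 3, 9, 7]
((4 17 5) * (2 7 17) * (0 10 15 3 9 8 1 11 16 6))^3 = ((0 10 15 3 9 8 1 11 16 6)(2 7 17 5 4))^3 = (0 3 1 6 15 8 16 10 9 11)(2 5 7 4 17)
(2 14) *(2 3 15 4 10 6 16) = (2 14 3 15 4 10 6 16) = [0, 1, 14, 15, 10, 5, 16, 7, 8, 9, 6, 11, 12, 13, 3, 4, 2]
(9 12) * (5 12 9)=[0, 1, 2, 3, 4, 12, 6, 7, 8, 9, 10, 11, 5]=(5 12)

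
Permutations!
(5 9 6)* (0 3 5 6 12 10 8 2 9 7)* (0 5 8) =(0 3 8 2 9 12 10)(5 7) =[3, 1, 9, 8, 4, 7, 6, 5, 2, 12, 0, 11, 10]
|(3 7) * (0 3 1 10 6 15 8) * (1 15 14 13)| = |(0 3 7 15 8)(1 10 6 14 13)| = 5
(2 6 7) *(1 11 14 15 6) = (1 11 14 15 6 7 2) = [0, 11, 1, 3, 4, 5, 7, 2, 8, 9, 10, 14, 12, 13, 15, 6]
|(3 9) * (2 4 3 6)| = 5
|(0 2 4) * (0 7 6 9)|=|(0 2 4 7 6 9)|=6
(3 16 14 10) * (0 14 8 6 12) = (0 14 10 3 16 8 6 12) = [14, 1, 2, 16, 4, 5, 12, 7, 6, 9, 3, 11, 0, 13, 10, 15, 8]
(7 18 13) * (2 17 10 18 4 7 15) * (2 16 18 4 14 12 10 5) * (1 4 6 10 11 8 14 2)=(1 4 7 2 17 5)(6 10)(8 14 12 11)(13 15 16 18)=[0, 4, 17, 3, 7, 1, 10, 2, 14, 9, 6, 8, 11, 15, 12, 16, 18, 5, 13]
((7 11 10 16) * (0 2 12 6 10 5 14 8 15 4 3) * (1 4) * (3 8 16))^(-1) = ((0 2 12 6 10 3)(1 4 8 15)(5 14 16 7 11))^(-1) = (0 3 10 6 12 2)(1 15 8 4)(5 11 7 16 14)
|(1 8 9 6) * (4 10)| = 4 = |(1 8 9 6)(4 10)|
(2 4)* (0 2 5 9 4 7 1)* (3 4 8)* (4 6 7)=(0 2 4 5 9 8 3 6 7 1)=[2, 0, 4, 6, 5, 9, 7, 1, 3, 8]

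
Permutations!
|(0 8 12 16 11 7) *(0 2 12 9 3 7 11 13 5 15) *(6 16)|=12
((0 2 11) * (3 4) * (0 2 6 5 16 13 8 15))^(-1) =((0 6 5 16 13 8 15)(2 11)(3 4))^(-1) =(0 15 8 13 16 5 6)(2 11)(3 4)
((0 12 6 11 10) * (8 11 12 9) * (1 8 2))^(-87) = (0 8 9 11 2 10 1)(6 12)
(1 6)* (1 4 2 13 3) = (1 6 4 2 13 3) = [0, 6, 13, 1, 2, 5, 4, 7, 8, 9, 10, 11, 12, 3]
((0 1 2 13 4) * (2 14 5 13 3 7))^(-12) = ((0 1 14 5 13 4)(2 3 7))^(-12) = (14)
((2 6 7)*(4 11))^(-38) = (11)(2 6 7)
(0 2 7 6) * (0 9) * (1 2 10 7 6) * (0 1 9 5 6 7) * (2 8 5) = [10, 8, 7, 3, 4, 6, 2, 9, 5, 1, 0] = (0 10)(1 8 5 6 2 7 9)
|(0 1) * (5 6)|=|(0 1)(5 6)|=2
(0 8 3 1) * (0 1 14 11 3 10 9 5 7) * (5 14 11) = [8, 1, 2, 11, 4, 7, 6, 0, 10, 14, 9, 3, 12, 13, 5] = (0 8 10 9 14 5 7)(3 11)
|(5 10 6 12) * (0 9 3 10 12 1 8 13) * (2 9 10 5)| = |(0 10 6 1 8 13)(2 9 3 5 12)| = 30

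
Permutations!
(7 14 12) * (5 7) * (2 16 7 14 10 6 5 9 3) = [0, 1, 16, 2, 4, 14, 5, 10, 8, 3, 6, 11, 9, 13, 12, 15, 7] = (2 16 7 10 6 5 14 12 9 3)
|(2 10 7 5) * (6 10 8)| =6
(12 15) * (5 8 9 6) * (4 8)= [0, 1, 2, 3, 8, 4, 5, 7, 9, 6, 10, 11, 15, 13, 14, 12]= (4 8 9 6 5)(12 15)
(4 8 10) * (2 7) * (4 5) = (2 7)(4 8 10 5) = [0, 1, 7, 3, 8, 4, 6, 2, 10, 9, 5]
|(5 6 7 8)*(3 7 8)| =|(3 7)(5 6 8)| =6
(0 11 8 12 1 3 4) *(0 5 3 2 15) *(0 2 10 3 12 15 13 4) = (0 11 8 15 2 13 4 5 12 1 10 3) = [11, 10, 13, 0, 5, 12, 6, 7, 15, 9, 3, 8, 1, 4, 14, 2]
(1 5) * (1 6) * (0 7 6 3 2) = [7, 5, 0, 2, 4, 3, 1, 6] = (0 7 6 1 5 3 2)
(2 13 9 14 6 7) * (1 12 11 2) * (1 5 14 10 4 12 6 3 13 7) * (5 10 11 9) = (1 6)(2 7 10 4 12 9 11)(3 13 5 14) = [0, 6, 7, 13, 12, 14, 1, 10, 8, 11, 4, 2, 9, 5, 3]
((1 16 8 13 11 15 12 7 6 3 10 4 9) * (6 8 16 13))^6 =((16)(1 13 11 15 12 7 8 6 3 10 4 9))^6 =(16)(1 8)(3 11)(4 12)(6 13)(7 9)(10 15)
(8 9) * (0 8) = [8, 1, 2, 3, 4, 5, 6, 7, 9, 0] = (0 8 9)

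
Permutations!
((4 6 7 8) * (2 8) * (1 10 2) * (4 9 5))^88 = (1 6 5 8 10 7 4 9 2)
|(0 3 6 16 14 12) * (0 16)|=3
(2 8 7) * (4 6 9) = (2 8 7)(4 6 9) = [0, 1, 8, 3, 6, 5, 9, 2, 7, 4]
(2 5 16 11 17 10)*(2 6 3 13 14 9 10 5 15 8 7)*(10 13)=(2 15 8 7)(3 10 6)(5 16 11 17)(9 13 14)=[0, 1, 15, 10, 4, 16, 3, 2, 7, 13, 6, 17, 12, 14, 9, 8, 11, 5]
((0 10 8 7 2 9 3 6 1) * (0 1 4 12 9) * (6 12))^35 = (3 9 12)(4 6)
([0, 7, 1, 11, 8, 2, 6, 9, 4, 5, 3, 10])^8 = (1 5 7 2 9)(3 10 11)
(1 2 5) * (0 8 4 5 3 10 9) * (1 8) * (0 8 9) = (0 1 2 3 10)(4 5 9 8) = [1, 2, 3, 10, 5, 9, 6, 7, 4, 8, 0]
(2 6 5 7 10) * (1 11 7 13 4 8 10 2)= (1 11 7 2 6 5 13 4 8 10)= [0, 11, 6, 3, 8, 13, 5, 2, 10, 9, 1, 7, 12, 4]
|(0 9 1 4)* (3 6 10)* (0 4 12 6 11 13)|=|(0 9 1 12 6 10 3 11 13)|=9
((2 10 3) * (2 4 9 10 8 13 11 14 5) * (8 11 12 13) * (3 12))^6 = ((2 11 14 5)(3 4 9 10 12 13))^6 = (2 14)(5 11)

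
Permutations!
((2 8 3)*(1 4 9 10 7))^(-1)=((1 4 9 10 7)(2 8 3))^(-1)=(1 7 10 9 4)(2 3 8)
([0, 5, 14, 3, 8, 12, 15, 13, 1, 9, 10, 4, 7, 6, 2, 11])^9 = (1 8 4 11 15 6 13 7 12 5)(2 14)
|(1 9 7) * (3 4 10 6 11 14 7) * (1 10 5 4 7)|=|(1 9 3 7 10 6 11 14)(4 5)|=8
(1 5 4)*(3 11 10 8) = (1 5 4)(3 11 10 8) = [0, 5, 2, 11, 1, 4, 6, 7, 3, 9, 8, 10]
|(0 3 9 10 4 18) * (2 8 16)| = |(0 3 9 10 4 18)(2 8 16)| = 6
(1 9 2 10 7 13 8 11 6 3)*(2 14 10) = (1 9 14 10 7 13 8 11 6 3) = [0, 9, 2, 1, 4, 5, 3, 13, 11, 14, 7, 6, 12, 8, 10]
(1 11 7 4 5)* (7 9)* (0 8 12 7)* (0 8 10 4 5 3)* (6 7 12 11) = [10, 6, 2, 0, 3, 1, 7, 5, 11, 8, 4, 9, 12] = (12)(0 10 4 3)(1 6 7 5)(8 11 9)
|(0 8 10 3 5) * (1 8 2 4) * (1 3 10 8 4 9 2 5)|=6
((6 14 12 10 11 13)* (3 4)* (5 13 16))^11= ((3 4)(5 13 6 14 12 10 11 16))^11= (3 4)(5 14 11 13 12 16 6 10)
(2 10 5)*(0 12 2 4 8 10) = (0 12 2)(4 8 10 5) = [12, 1, 0, 3, 8, 4, 6, 7, 10, 9, 5, 11, 2]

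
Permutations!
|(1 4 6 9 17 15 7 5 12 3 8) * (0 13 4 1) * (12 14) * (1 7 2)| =|(0 13 4 6 9 17 15 2 1 7 5 14 12 3 8)| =15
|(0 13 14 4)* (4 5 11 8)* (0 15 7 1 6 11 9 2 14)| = |(0 13)(1 6 11 8 4 15 7)(2 14 5 9)| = 28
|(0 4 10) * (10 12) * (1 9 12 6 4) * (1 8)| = |(0 8 1 9 12 10)(4 6)| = 6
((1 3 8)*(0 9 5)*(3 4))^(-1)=((0 9 5)(1 4 3 8))^(-1)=(0 5 9)(1 8 3 4)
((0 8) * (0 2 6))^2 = ((0 8 2 6))^2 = (0 2)(6 8)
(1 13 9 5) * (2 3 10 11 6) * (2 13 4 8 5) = [0, 4, 3, 10, 8, 1, 13, 7, 5, 2, 11, 6, 12, 9] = (1 4 8 5)(2 3 10 11 6 13 9)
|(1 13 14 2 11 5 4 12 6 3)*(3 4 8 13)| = 6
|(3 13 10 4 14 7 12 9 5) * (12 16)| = 10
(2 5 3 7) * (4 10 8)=(2 5 3 7)(4 10 8)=[0, 1, 5, 7, 10, 3, 6, 2, 4, 9, 8]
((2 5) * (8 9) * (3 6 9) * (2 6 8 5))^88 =((3 8)(5 6 9))^88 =(5 6 9)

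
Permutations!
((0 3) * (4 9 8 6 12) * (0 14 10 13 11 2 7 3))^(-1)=(2 11 13 10 14 3 7)(4 12 6 8 9)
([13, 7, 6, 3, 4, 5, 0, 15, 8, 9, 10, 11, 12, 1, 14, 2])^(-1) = (0 6 2 15 7 1 13)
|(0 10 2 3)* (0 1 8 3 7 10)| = 3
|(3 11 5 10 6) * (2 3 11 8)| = |(2 3 8)(5 10 6 11)| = 12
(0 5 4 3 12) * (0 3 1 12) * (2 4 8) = [5, 12, 4, 0, 1, 8, 6, 7, 2, 9, 10, 11, 3] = (0 5 8 2 4 1 12 3)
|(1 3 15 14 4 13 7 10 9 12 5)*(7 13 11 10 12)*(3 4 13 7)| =|(1 4 11 10 9 3 15 14 13 7 12 5)| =12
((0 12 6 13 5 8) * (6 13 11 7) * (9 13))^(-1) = ((0 12 9 13 5 8)(6 11 7))^(-1) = (0 8 5 13 9 12)(6 7 11)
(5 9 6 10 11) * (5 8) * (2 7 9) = (2 7 9 6 10 11 8 5) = [0, 1, 7, 3, 4, 2, 10, 9, 5, 6, 11, 8]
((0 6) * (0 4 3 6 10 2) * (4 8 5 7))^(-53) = ((0 10 2)(3 6 8 5 7 4))^(-53) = (0 10 2)(3 6 8 5 7 4)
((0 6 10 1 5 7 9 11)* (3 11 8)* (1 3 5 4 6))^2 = (0 4 10 11 1 6 3)(5 9)(7 8)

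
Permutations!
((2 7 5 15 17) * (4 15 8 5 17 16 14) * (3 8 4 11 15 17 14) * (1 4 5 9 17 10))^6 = ((1 4 10)(2 7 14 11 15 16 3 8 9 17))^6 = (2 3 14 9 15)(7 8 11 17 16)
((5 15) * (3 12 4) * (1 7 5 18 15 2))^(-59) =((1 7 5 2)(3 12 4)(15 18))^(-59) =(1 7 5 2)(3 12 4)(15 18)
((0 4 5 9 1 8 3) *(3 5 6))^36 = ((0 4 6 3)(1 8 5 9))^36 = (9)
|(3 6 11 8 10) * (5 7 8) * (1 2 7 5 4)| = 9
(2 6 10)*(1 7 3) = [0, 7, 6, 1, 4, 5, 10, 3, 8, 9, 2] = (1 7 3)(2 6 10)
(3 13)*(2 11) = [0, 1, 11, 13, 4, 5, 6, 7, 8, 9, 10, 2, 12, 3] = (2 11)(3 13)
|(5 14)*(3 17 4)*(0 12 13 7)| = 12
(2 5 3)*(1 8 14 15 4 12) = (1 8 14 15 4 12)(2 5 3) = [0, 8, 5, 2, 12, 3, 6, 7, 14, 9, 10, 11, 1, 13, 15, 4]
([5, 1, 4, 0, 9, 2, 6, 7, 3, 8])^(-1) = (0 3 8 9 4 2 5)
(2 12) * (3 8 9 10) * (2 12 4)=(12)(2 4)(3 8 9 10)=[0, 1, 4, 8, 2, 5, 6, 7, 9, 10, 3, 11, 12]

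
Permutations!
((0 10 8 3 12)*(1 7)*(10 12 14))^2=((0 12)(1 7)(3 14 10 8))^2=(3 10)(8 14)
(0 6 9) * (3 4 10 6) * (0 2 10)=[3, 1, 10, 4, 0, 5, 9, 7, 8, 2, 6]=(0 3 4)(2 10 6 9)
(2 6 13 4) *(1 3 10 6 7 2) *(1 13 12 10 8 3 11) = (1 11)(2 7)(3 8)(4 13)(6 12 10) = [0, 11, 7, 8, 13, 5, 12, 2, 3, 9, 6, 1, 10, 4]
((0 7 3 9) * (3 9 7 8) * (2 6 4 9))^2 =(0 3 2 4)(6 9 8 7)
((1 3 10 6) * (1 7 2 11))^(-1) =((1 3 10 6 7 2 11))^(-1) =(1 11 2 7 6 10 3)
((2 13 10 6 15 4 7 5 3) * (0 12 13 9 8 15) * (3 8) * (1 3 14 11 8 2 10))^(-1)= ((0 12 13 1 3 10 6)(2 9 14 11 8 15 4 7 5))^(-1)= (0 6 10 3 1 13 12)(2 5 7 4 15 8 11 14 9)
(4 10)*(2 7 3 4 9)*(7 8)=(2 8 7 3 4 10 9)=[0, 1, 8, 4, 10, 5, 6, 3, 7, 2, 9]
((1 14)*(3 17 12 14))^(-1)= ((1 3 17 12 14))^(-1)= (1 14 12 17 3)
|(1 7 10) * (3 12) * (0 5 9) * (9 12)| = 15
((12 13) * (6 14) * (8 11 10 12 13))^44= (14)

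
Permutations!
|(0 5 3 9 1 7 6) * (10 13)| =14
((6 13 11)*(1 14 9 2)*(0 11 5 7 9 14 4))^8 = ((14)(0 11 6 13 5 7 9 2 1 4))^8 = (14)(0 1 9 5 6)(2 7 13 11 4)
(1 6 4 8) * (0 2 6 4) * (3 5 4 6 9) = [2, 6, 9, 5, 8, 4, 0, 7, 1, 3] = (0 2 9 3 5 4 8 1 6)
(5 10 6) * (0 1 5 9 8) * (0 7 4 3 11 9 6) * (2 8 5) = (0 1 2 8 7 4 3 11 9 5 10) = [1, 2, 8, 11, 3, 10, 6, 4, 7, 5, 0, 9]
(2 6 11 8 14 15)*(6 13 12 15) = (2 13 12 15)(6 11 8 14) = [0, 1, 13, 3, 4, 5, 11, 7, 14, 9, 10, 8, 15, 12, 6, 2]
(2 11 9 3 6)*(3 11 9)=(2 9 11 3 6)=[0, 1, 9, 6, 4, 5, 2, 7, 8, 11, 10, 3]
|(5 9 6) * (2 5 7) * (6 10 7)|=|(2 5 9 10 7)|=5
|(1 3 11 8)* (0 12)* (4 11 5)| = 6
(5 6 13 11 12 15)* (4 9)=(4 9)(5 6 13 11 12 15)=[0, 1, 2, 3, 9, 6, 13, 7, 8, 4, 10, 12, 15, 11, 14, 5]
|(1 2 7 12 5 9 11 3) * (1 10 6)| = |(1 2 7 12 5 9 11 3 10 6)| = 10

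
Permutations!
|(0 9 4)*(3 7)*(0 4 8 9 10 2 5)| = 4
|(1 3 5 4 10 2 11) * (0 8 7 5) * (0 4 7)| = |(0 8)(1 3 4 10 2 11)(5 7)| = 6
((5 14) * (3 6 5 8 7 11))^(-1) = (3 11 7 8 14 5 6)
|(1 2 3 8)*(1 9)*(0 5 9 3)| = |(0 5 9 1 2)(3 8)| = 10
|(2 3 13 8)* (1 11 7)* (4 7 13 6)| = 9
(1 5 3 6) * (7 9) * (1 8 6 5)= [0, 1, 2, 5, 4, 3, 8, 9, 6, 7]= (3 5)(6 8)(7 9)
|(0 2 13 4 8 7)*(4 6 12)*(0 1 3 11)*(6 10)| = |(0 2 13 10 6 12 4 8 7 1 3 11)| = 12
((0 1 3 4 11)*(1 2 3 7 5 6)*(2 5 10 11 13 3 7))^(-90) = (13)(0 10 2 6)(1 5 11 7) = ((0 5 6 1 2 7 10 11)(3 4 13))^(-90)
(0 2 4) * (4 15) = [2, 1, 15, 3, 0, 5, 6, 7, 8, 9, 10, 11, 12, 13, 14, 4] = (0 2 15 4)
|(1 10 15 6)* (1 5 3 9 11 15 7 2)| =12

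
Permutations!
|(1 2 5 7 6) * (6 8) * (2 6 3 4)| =|(1 6)(2 5 7 8 3 4)| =6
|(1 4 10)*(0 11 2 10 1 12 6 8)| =14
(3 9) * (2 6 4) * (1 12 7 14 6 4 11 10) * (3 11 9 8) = (1 12 7 14 6 9 11 10)(2 4)(3 8) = [0, 12, 4, 8, 2, 5, 9, 14, 3, 11, 1, 10, 7, 13, 6]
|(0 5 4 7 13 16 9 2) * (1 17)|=|(0 5 4 7 13 16 9 2)(1 17)|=8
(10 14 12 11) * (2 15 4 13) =(2 15 4 13)(10 14 12 11) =[0, 1, 15, 3, 13, 5, 6, 7, 8, 9, 14, 10, 11, 2, 12, 4]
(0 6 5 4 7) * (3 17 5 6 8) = (0 8 3 17 5 4 7) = [8, 1, 2, 17, 7, 4, 6, 0, 3, 9, 10, 11, 12, 13, 14, 15, 16, 5]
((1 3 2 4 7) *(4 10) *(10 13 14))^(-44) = ((1 3 2 13 14 10 4 7))^(-44) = (1 14)(2 4)(3 10)(7 13)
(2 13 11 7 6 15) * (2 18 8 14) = (2 13 11 7 6 15 18 8 14) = [0, 1, 13, 3, 4, 5, 15, 6, 14, 9, 10, 7, 12, 11, 2, 18, 16, 17, 8]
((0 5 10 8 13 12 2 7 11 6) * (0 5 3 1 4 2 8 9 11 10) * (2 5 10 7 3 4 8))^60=(13)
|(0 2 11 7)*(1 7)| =5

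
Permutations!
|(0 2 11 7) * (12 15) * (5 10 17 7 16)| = |(0 2 11 16 5 10 17 7)(12 15)| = 8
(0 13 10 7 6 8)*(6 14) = (0 13 10 7 14 6 8) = [13, 1, 2, 3, 4, 5, 8, 14, 0, 9, 7, 11, 12, 10, 6]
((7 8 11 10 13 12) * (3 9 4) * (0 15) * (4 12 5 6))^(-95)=((0 15)(3 9 12 7 8 11 10 13 5 6 4))^(-95)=(0 15)(3 8 5 9 11 6 12 10 4 7 13)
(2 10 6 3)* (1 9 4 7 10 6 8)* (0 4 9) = (0 4 7 10 8 1)(2 6 3) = [4, 0, 6, 2, 7, 5, 3, 10, 1, 9, 8]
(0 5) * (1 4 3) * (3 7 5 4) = (0 4 7 5)(1 3) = [4, 3, 2, 1, 7, 0, 6, 5]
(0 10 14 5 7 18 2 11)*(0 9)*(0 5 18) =(0 10 14 18 2 11 9 5 7) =[10, 1, 11, 3, 4, 7, 6, 0, 8, 5, 14, 9, 12, 13, 18, 15, 16, 17, 2]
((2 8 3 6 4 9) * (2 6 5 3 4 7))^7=(2 8 4 9 6 7)(3 5)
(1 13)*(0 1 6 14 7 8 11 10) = (0 1 13 6 14 7 8 11 10) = [1, 13, 2, 3, 4, 5, 14, 8, 11, 9, 0, 10, 12, 6, 7]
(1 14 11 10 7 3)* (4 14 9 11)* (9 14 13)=(1 14 4 13 9 11 10 7 3)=[0, 14, 2, 1, 13, 5, 6, 3, 8, 11, 7, 10, 12, 9, 4]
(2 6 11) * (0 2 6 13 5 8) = (0 2 13 5 8)(6 11) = [2, 1, 13, 3, 4, 8, 11, 7, 0, 9, 10, 6, 12, 5]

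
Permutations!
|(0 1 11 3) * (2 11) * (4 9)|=10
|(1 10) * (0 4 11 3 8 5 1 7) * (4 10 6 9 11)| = 21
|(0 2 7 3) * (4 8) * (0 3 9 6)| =10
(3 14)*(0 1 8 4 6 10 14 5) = (0 1 8 4 6 10 14 3 5) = [1, 8, 2, 5, 6, 0, 10, 7, 4, 9, 14, 11, 12, 13, 3]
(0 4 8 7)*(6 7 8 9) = (0 4 9 6 7) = [4, 1, 2, 3, 9, 5, 7, 0, 8, 6]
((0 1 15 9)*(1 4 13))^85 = ((0 4 13 1 15 9))^85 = (0 4 13 1 15 9)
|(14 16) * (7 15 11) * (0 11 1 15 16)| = |(0 11 7 16 14)(1 15)| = 10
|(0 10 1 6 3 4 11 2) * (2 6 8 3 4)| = |(0 10 1 8 3 2)(4 11 6)| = 6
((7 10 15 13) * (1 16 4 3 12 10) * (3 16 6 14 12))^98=((1 6 14 12 10 15 13 7)(4 16))^98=(16)(1 14 10 13)(6 12 15 7)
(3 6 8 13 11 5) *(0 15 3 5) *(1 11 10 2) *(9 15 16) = (0 16 9 15 3 6 8 13 10 2 1 11) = [16, 11, 1, 6, 4, 5, 8, 7, 13, 15, 2, 0, 12, 10, 14, 3, 9]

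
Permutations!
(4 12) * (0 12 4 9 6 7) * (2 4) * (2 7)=[12, 1, 4, 3, 7, 5, 2, 0, 8, 6, 10, 11, 9]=(0 12 9 6 2 4 7)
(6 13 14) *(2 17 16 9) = (2 17 16 9)(6 13 14) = [0, 1, 17, 3, 4, 5, 13, 7, 8, 2, 10, 11, 12, 14, 6, 15, 9, 16]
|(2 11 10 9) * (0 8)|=4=|(0 8)(2 11 10 9)|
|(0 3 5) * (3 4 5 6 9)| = |(0 4 5)(3 6 9)| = 3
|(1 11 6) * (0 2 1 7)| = 6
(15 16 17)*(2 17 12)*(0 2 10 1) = (0 2 17 15 16 12 10 1) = [2, 0, 17, 3, 4, 5, 6, 7, 8, 9, 1, 11, 10, 13, 14, 16, 12, 15]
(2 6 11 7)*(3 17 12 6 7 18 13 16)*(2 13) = [0, 1, 7, 17, 4, 5, 11, 13, 8, 9, 10, 18, 6, 16, 14, 15, 3, 12, 2] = (2 7 13 16 3 17 12 6 11 18)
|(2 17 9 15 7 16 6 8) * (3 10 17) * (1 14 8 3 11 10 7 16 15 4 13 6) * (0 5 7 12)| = |(0 5 7 15 16 1 14 8 2 11 10 17 9 4 13 6 3 12)| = 18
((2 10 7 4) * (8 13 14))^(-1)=(2 4 7 10)(8 14 13)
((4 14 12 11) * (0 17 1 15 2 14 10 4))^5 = ((0 17 1 15 2 14 12 11)(4 10))^5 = (0 14 1 11 2 17 12 15)(4 10)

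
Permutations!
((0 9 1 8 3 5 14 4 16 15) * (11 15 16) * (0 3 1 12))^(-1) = (16)(0 12 9)(1 8)(3 15 11 4 14 5)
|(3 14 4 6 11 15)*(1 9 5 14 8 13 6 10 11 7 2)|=|(1 9 5 14 4 10 11 15 3 8 13 6 7 2)|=14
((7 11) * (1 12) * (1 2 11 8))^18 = ((1 12 2 11 7 8))^18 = (12)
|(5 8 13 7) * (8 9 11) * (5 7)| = 5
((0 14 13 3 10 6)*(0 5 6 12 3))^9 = ((0 14 13)(3 10 12)(5 6))^9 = (14)(5 6)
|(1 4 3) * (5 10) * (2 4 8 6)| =|(1 8 6 2 4 3)(5 10)| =6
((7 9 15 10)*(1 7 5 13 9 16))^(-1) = ((1 7 16)(5 13 9 15 10))^(-1) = (1 16 7)(5 10 15 9 13)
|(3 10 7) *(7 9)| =|(3 10 9 7)| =4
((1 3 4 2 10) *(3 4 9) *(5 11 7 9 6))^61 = (1 4 2 10)(3 6 5 11 7 9)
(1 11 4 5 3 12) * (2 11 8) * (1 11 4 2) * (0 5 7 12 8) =(0 5 3 8 1)(2 4 7 12 11) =[5, 0, 4, 8, 7, 3, 6, 12, 1, 9, 10, 2, 11]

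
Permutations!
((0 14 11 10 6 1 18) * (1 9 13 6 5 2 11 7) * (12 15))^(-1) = ((0 14 7 1 18)(2 11 10 5)(6 9 13)(12 15))^(-1) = (0 18 1 7 14)(2 5 10 11)(6 13 9)(12 15)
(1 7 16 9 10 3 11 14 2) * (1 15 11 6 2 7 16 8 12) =(1 16 9 10 3 6 2 15 11 14 7 8 12) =[0, 16, 15, 6, 4, 5, 2, 8, 12, 10, 3, 14, 1, 13, 7, 11, 9]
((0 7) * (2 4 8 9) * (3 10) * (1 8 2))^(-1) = ((0 7)(1 8 9)(2 4)(3 10))^(-1) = (0 7)(1 9 8)(2 4)(3 10)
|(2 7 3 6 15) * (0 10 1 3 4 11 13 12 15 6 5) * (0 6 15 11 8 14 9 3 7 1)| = |(0 10)(1 7 4 8 14 9 3 5 6 15 2)(11 13 12)| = 66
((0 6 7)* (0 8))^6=((0 6 7 8))^6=(0 7)(6 8)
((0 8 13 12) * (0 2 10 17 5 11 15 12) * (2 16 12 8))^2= ((0 2 10 17 5 11 15 8 13)(12 16))^2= (0 10 5 15 13 2 17 11 8)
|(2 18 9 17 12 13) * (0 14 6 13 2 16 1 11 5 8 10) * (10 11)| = 105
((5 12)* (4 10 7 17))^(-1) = (4 17 7 10)(5 12)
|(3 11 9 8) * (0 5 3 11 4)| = 12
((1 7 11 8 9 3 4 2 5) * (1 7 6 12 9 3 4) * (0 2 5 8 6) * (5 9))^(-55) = ((0 2 8 3 1)(4 9)(5 7 11 6 12))^(-55) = (12)(4 9)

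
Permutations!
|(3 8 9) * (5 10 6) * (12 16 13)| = 3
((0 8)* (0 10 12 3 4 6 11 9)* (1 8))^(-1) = ((0 1 8 10 12 3 4 6 11 9))^(-1) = (0 9 11 6 4 3 12 10 8 1)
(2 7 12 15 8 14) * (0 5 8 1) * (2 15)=(0 5 8 14 15 1)(2 7 12)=[5, 0, 7, 3, 4, 8, 6, 12, 14, 9, 10, 11, 2, 13, 15, 1]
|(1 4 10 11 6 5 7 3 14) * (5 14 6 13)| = |(1 4 10 11 13 5 7 3 6 14)| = 10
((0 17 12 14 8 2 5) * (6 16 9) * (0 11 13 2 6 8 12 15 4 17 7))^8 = (4 15 17)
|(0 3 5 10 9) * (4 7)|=|(0 3 5 10 9)(4 7)|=10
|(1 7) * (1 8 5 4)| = |(1 7 8 5 4)| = 5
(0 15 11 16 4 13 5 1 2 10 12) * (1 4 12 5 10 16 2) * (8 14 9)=(0 15 11 2 16 12)(4 13 10 5)(8 14 9)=[15, 1, 16, 3, 13, 4, 6, 7, 14, 8, 5, 2, 0, 10, 9, 11, 12]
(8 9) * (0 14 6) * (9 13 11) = (0 14 6)(8 13 11 9) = [14, 1, 2, 3, 4, 5, 0, 7, 13, 8, 10, 9, 12, 11, 6]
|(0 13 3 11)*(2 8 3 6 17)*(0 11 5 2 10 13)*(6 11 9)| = |(2 8 3 5)(6 17 10 13 11 9)| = 12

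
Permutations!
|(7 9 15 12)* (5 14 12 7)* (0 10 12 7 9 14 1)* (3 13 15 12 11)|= |(0 10 11 3 13 15 9 12 5 1)(7 14)|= 10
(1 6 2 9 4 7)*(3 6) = [0, 3, 9, 6, 7, 5, 2, 1, 8, 4] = (1 3 6 2 9 4 7)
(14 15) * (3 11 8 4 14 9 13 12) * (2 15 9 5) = [0, 1, 15, 11, 14, 2, 6, 7, 4, 13, 10, 8, 3, 12, 9, 5] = (2 15 5)(3 11 8 4 14 9 13 12)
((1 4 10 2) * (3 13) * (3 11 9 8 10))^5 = (1 9 4 8 3 10 13 2 11)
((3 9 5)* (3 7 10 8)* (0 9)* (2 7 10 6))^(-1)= ((0 9 5 10 8 3)(2 7 6))^(-1)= (0 3 8 10 5 9)(2 6 7)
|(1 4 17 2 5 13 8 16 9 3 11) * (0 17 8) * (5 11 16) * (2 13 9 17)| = |(0 2 11 1 4 8 5 9 3 16 17 13)| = 12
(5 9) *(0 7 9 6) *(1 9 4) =(0 7 4 1 9 5 6) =[7, 9, 2, 3, 1, 6, 0, 4, 8, 5]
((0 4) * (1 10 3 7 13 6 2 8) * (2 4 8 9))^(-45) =(13)(2 9)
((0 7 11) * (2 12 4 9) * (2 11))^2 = (0 2 4 11 7 12 9)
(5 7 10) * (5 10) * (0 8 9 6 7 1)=(10)(0 8 9 6 7 5 1)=[8, 0, 2, 3, 4, 1, 7, 5, 9, 6, 10]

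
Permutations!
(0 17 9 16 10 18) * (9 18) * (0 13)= (0 17 18 13)(9 16 10)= [17, 1, 2, 3, 4, 5, 6, 7, 8, 16, 9, 11, 12, 0, 14, 15, 10, 18, 13]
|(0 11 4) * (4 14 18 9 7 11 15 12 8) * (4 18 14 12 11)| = |(0 15 11 12 8 18 9 7 4)| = 9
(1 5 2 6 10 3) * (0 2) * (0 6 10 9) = (0 2 10 3 1 5 6 9) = [2, 5, 10, 1, 4, 6, 9, 7, 8, 0, 3]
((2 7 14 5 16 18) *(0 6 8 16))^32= (0 2 6 7 8 14 16 5 18)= ((0 6 8 16 18 2 7 14 5))^32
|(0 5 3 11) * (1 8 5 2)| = 7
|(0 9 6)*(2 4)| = 6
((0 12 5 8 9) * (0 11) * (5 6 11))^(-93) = (0 11 6 12)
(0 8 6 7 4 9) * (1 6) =(0 8 1 6 7 4 9) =[8, 6, 2, 3, 9, 5, 7, 4, 1, 0]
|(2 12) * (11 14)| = |(2 12)(11 14)| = 2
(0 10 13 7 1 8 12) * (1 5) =(0 10 13 7 5 1 8 12) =[10, 8, 2, 3, 4, 1, 6, 5, 12, 9, 13, 11, 0, 7]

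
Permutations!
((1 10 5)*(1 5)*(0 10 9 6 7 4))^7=((0 10 1 9 6 7 4))^7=(10)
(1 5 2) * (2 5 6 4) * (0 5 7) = (0 5 7)(1 6 4 2) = [5, 6, 1, 3, 2, 7, 4, 0]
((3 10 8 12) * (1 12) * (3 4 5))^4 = (1 3 12 10 4 8 5)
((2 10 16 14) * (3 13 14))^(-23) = ((2 10 16 3 13 14))^(-23) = (2 10 16 3 13 14)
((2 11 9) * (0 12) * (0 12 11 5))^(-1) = (12)(0 5 2 9 11)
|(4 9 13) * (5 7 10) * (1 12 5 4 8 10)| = |(1 12 5 7)(4 9 13 8 10)| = 20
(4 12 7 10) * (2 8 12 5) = (2 8 12 7 10 4 5) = [0, 1, 8, 3, 5, 2, 6, 10, 12, 9, 4, 11, 7]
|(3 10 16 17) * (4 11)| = |(3 10 16 17)(4 11)| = 4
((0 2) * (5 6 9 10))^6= (5 9)(6 10)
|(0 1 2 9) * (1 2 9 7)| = 5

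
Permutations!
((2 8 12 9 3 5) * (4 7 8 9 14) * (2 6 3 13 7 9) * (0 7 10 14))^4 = ((0 7 8 12)(3 5 6)(4 9 13 10 14))^4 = (3 5 6)(4 14 10 13 9)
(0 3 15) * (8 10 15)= (0 3 8 10 15)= [3, 1, 2, 8, 4, 5, 6, 7, 10, 9, 15, 11, 12, 13, 14, 0]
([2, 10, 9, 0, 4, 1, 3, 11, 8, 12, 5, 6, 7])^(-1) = [3, 5, 0, 6, 4, 10, 11, 12, 8, 2, 1, 7, 9]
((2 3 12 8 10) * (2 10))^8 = (12)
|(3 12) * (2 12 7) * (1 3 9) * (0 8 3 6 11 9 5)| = 28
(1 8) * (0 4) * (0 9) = (0 4 9)(1 8) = [4, 8, 2, 3, 9, 5, 6, 7, 1, 0]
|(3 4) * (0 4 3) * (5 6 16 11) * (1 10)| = 4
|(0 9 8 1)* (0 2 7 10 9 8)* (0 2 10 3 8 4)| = 14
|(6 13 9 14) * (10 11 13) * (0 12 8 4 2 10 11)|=30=|(0 12 8 4 2 10)(6 11 13 9 14)|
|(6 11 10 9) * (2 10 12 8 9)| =10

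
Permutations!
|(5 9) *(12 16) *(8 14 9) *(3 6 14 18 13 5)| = |(3 6 14 9)(5 8 18 13)(12 16)| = 4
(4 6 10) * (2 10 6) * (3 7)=(2 10 4)(3 7)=[0, 1, 10, 7, 2, 5, 6, 3, 8, 9, 4]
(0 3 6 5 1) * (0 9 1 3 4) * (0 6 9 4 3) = [3, 4, 2, 9, 6, 0, 5, 7, 8, 1] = (0 3 9 1 4 6 5)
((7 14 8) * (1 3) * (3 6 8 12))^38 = (1 7 3 8 12 6 14) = ((1 6 8 7 14 12 3))^38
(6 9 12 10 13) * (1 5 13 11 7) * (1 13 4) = (1 5 4)(6 9 12 10 11 7 13) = [0, 5, 2, 3, 1, 4, 9, 13, 8, 12, 11, 7, 10, 6]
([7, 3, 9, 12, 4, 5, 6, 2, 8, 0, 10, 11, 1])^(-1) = (0 9 2 7)(1 12 3)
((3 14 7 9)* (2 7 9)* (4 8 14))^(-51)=(2 7)(3 9 14 8 4)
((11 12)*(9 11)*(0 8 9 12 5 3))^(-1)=((12)(0 8 9 11 5 3))^(-1)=(12)(0 3 5 11 9 8)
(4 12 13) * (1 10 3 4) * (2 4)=[0, 10, 4, 2, 12, 5, 6, 7, 8, 9, 3, 11, 13, 1]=(1 10 3 2 4 12 13)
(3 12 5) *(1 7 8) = (1 7 8)(3 12 5) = [0, 7, 2, 12, 4, 3, 6, 8, 1, 9, 10, 11, 5]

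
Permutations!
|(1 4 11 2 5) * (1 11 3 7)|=|(1 4 3 7)(2 5 11)|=12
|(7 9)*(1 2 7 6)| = |(1 2 7 9 6)| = 5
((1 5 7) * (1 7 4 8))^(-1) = ((1 5 4 8))^(-1) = (1 8 4 5)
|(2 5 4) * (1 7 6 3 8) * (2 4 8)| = |(1 7 6 3 2 5 8)| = 7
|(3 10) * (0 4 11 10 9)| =|(0 4 11 10 3 9)| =6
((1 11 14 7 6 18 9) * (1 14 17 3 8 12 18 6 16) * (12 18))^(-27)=(1 3 9 16 17 18 7 11 8 14)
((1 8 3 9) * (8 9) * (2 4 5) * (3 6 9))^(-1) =(1 9 6 8 3)(2 5 4)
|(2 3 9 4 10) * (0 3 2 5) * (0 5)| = 5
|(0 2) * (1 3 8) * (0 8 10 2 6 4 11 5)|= 5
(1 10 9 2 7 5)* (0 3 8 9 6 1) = (0 3 8 9 2 7 5)(1 10 6) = [3, 10, 7, 8, 4, 0, 1, 5, 9, 2, 6]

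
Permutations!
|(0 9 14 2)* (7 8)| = |(0 9 14 2)(7 8)| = 4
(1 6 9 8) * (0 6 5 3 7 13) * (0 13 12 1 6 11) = [11, 5, 2, 7, 4, 3, 9, 12, 6, 8, 10, 0, 1, 13] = (13)(0 11)(1 5 3 7 12)(6 9 8)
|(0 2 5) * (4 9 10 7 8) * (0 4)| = |(0 2 5 4 9 10 7 8)| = 8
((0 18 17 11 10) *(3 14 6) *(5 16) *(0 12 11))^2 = (0 17 18)(3 6 14)(10 11 12)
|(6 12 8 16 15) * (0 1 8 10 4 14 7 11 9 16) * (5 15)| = |(0 1 8)(4 14 7 11 9 16 5 15 6 12 10)| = 33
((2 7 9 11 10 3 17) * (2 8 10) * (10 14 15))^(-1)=((2 7 9 11)(3 17 8 14 15 10))^(-1)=(2 11 9 7)(3 10 15 14 8 17)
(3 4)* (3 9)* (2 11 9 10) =[0, 1, 11, 4, 10, 5, 6, 7, 8, 3, 2, 9] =(2 11 9 3 4 10)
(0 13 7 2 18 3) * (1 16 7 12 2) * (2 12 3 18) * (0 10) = [13, 16, 2, 10, 4, 5, 6, 1, 8, 9, 0, 11, 12, 3, 14, 15, 7, 17, 18] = (18)(0 13 3 10)(1 16 7)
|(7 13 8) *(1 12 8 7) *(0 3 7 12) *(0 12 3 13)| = 12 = |(0 13 3 7)(1 12 8)|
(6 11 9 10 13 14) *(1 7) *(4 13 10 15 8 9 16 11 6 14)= [0, 7, 2, 3, 13, 5, 6, 1, 9, 15, 10, 16, 12, 4, 14, 8, 11]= (1 7)(4 13)(8 9 15)(11 16)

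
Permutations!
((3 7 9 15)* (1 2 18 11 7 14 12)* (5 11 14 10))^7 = (1 18 12 2 14)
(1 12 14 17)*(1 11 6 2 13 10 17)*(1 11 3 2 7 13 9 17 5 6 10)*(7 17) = [0, 12, 9, 2, 4, 6, 17, 13, 8, 7, 5, 10, 14, 1, 11, 15, 16, 3] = (1 12 14 11 10 5 6 17 3 2 9 7 13)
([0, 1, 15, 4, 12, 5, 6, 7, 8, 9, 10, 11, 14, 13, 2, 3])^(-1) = (2 14 12 4 3 15)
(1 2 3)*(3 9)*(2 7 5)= (1 7 5 2 9 3)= [0, 7, 9, 1, 4, 2, 6, 5, 8, 3]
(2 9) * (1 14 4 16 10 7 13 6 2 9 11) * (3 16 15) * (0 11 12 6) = (0 11 1 14 4 15 3 16 10 7 13)(2 12 6) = [11, 14, 12, 16, 15, 5, 2, 13, 8, 9, 7, 1, 6, 0, 4, 3, 10]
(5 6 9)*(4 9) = (4 9 5 6) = [0, 1, 2, 3, 9, 6, 4, 7, 8, 5]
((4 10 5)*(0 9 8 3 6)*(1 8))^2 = ((0 9 1 8 3 6)(4 10 5))^2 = (0 1 3)(4 5 10)(6 9 8)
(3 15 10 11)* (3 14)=[0, 1, 2, 15, 4, 5, 6, 7, 8, 9, 11, 14, 12, 13, 3, 10]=(3 15 10 11 14)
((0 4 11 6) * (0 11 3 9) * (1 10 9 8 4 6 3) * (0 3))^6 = ((0 6 11)(1 10 9 3 8 4))^6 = (11)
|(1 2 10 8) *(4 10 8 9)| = 3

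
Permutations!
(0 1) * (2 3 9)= (0 1)(2 3 9)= [1, 0, 3, 9, 4, 5, 6, 7, 8, 2]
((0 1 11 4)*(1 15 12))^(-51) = (0 1)(4 12)(11 15)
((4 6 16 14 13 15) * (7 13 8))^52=((4 6 16 14 8 7 13 15))^52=(4 8)(6 7)(13 16)(14 15)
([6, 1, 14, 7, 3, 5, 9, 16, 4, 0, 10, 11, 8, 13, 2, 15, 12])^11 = [9, 1, 14, 4, 8, 5, 0, 3, 12, 6, 10, 11, 16, 13, 2, 15, 7]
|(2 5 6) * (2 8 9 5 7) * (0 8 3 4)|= 14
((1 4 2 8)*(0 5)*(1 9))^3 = (0 5)(1 8 4 9 2)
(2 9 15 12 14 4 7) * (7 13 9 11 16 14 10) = (2 11 16 14 4 13 9 15 12 10 7) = [0, 1, 11, 3, 13, 5, 6, 2, 8, 15, 7, 16, 10, 9, 4, 12, 14]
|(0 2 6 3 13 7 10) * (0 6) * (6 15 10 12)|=|(0 2)(3 13 7 12 6)(10 15)|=10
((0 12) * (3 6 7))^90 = ((0 12)(3 6 7))^90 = (12)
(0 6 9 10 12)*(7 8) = [6, 1, 2, 3, 4, 5, 9, 8, 7, 10, 12, 11, 0] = (0 6 9 10 12)(7 8)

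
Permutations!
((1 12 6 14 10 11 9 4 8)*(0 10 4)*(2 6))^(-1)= (0 9 11 10)(1 8 4 14 6 2 12)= ((0 10 11 9)(1 12 2 6 14 4 8))^(-1)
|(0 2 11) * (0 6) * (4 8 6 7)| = |(0 2 11 7 4 8 6)| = 7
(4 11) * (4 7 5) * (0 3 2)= (0 3 2)(4 11 7 5)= [3, 1, 0, 2, 11, 4, 6, 5, 8, 9, 10, 7]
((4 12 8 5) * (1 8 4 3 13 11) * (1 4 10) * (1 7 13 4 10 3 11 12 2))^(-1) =((1 8 5 11 10 7 13 12 3 4 2))^(-1) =(1 2 4 3 12 13 7 10 11 5 8)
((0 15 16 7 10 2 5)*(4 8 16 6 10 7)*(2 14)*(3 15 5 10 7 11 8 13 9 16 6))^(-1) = (0 5)(2 14 10)(3 15)(4 16 9 13)(6 8 11 7)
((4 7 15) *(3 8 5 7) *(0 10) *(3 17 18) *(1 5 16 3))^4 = ((0 10)(1 5 7 15 4 17 18)(3 8 16))^4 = (1 4 5 17 7 18 15)(3 8 16)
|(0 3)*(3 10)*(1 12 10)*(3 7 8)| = |(0 1 12 10 7 8 3)| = 7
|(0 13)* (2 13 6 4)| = 5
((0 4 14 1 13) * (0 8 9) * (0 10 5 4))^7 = (1 14 4 5 10 9 8 13)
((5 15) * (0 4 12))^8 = ((0 4 12)(5 15))^8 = (15)(0 12 4)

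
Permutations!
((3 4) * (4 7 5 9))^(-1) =(3 4 9 5 7)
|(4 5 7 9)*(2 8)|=4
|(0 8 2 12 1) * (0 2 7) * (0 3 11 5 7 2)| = |(0 8 2 12 1)(3 11 5 7)| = 20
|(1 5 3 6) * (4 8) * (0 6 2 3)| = |(0 6 1 5)(2 3)(4 8)| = 4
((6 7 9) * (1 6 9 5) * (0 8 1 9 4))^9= (0 8 1 6 7 5 9 4)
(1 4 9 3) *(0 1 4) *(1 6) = [6, 0, 2, 4, 9, 5, 1, 7, 8, 3] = (0 6 1)(3 4 9)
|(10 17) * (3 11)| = 2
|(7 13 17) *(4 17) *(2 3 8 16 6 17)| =9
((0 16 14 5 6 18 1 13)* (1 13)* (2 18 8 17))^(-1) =((0 16 14 5 6 8 17 2 18 13))^(-1) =(0 13 18 2 17 8 6 5 14 16)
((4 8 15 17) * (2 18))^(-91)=((2 18)(4 8 15 17))^(-91)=(2 18)(4 8 15 17)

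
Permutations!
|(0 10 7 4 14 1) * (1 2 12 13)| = |(0 10 7 4 14 2 12 13 1)| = 9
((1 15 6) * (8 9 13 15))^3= ((1 8 9 13 15 6))^3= (1 13)(6 9)(8 15)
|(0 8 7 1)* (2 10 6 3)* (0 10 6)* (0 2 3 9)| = |(0 8 7 1 10 2 6 9)| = 8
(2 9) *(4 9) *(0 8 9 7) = (0 8 9 2 4 7) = [8, 1, 4, 3, 7, 5, 6, 0, 9, 2]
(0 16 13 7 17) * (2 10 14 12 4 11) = (0 16 13 7 17)(2 10 14 12 4 11) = [16, 1, 10, 3, 11, 5, 6, 17, 8, 9, 14, 2, 4, 7, 12, 15, 13, 0]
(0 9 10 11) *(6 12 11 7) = (0 9 10 7 6 12 11) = [9, 1, 2, 3, 4, 5, 12, 6, 8, 10, 7, 0, 11]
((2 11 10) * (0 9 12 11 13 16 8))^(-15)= (0 11 13)(2 8 12)(9 10 16)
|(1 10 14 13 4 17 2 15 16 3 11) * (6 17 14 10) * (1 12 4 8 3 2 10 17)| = |(1 6)(2 15 16)(3 11 12 4 14 13 8)(10 17)| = 42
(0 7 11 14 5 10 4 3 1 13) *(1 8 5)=(0 7 11 14 1 13)(3 8 5 10 4)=[7, 13, 2, 8, 3, 10, 6, 11, 5, 9, 4, 14, 12, 0, 1]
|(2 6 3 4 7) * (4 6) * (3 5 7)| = |(2 4 3 6 5 7)| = 6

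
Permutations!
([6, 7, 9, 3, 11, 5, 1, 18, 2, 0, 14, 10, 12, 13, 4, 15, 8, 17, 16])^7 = [2, 0, 16, 3, 14, 5, 9, 6, 18, 8, 11, 4, 12, 13, 10, 15, 7, 17, 1]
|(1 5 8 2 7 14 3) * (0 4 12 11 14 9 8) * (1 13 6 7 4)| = 33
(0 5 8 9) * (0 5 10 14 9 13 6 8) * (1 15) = (0 10 14 9 5)(1 15)(6 8 13) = [10, 15, 2, 3, 4, 0, 8, 7, 13, 5, 14, 11, 12, 6, 9, 1]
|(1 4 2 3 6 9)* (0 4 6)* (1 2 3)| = |(0 4 3)(1 6 9 2)| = 12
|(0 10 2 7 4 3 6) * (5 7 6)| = 4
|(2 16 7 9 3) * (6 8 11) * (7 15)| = 6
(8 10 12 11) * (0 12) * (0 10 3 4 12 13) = (0 13)(3 4 12 11 8) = [13, 1, 2, 4, 12, 5, 6, 7, 3, 9, 10, 8, 11, 0]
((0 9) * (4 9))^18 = (9)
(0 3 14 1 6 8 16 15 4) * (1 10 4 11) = (0 3 14 10 4)(1 6 8 16 15 11) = [3, 6, 2, 14, 0, 5, 8, 7, 16, 9, 4, 1, 12, 13, 10, 11, 15]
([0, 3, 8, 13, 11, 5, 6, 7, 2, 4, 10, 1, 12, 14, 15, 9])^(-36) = (1 15)(3 9)(4 13)(11 14)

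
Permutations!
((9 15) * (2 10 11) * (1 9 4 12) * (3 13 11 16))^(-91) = ((1 9 15 4 12)(2 10 16 3 13 11))^(-91) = (1 12 4 15 9)(2 11 13 3 16 10)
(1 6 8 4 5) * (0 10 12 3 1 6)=[10, 0, 2, 1, 5, 6, 8, 7, 4, 9, 12, 11, 3]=(0 10 12 3 1)(4 5 6 8)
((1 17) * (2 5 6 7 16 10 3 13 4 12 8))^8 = ((1 17)(2 5 6 7 16 10 3 13 4 12 8))^8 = (17)(2 4 10 6 8 13 16 5 12 3 7)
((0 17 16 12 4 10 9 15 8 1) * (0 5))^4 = ((0 17 16 12 4 10 9 15 8 1 5))^4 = (0 4 8 17 10 1 16 9 5 12 15)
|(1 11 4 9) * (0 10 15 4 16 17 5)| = 10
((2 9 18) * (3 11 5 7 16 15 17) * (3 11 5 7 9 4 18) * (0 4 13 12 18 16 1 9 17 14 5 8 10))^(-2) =(0 8 9 7 17 14 16)(1 11 5 15 4 10 3)(2 12)(13 18)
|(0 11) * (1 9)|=|(0 11)(1 9)|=2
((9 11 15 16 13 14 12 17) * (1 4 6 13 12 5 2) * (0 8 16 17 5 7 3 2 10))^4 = ((0 8 16 12 5 10)(1 4 6 13 14 7 3 2)(9 11 15 17))^4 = (17)(0 5 16)(1 14)(2 13)(3 6)(4 7)(8 10 12)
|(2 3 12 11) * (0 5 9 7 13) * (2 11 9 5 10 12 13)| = |(0 10 12 9 7 2 3 13)| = 8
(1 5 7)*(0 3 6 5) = (0 3 6 5 7 1) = [3, 0, 2, 6, 4, 7, 5, 1]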